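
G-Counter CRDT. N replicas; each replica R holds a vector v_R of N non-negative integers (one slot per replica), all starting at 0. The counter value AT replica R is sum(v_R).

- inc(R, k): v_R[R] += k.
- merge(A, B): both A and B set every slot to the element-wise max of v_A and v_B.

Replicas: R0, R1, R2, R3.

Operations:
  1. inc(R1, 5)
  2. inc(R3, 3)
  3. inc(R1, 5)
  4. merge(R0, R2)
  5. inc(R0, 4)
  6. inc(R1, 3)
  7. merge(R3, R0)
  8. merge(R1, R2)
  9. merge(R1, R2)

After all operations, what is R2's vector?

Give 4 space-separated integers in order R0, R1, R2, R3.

Op 1: inc R1 by 5 -> R1=(0,5,0,0) value=5
Op 2: inc R3 by 3 -> R3=(0,0,0,3) value=3
Op 3: inc R1 by 5 -> R1=(0,10,0,0) value=10
Op 4: merge R0<->R2 -> R0=(0,0,0,0) R2=(0,0,0,0)
Op 5: inc R0 by 4 -> R0=(4,0,0,0) value=4
Op 6: inc R1 by 3 -> R1=(0,13,0,0) value=13
Op 7: merge R3<->R0 -> R3=(4,0,0,3) R0=(4,0,0,3)
Op 8: merge R1<->R2 -> R1=(0,13,0,0) R2=(0,13,0,0)
Op 9: merge R1<->R2 -> R1=(0,13,0,0) R2=(0,13,0,0)

Answer: 0 13 0 0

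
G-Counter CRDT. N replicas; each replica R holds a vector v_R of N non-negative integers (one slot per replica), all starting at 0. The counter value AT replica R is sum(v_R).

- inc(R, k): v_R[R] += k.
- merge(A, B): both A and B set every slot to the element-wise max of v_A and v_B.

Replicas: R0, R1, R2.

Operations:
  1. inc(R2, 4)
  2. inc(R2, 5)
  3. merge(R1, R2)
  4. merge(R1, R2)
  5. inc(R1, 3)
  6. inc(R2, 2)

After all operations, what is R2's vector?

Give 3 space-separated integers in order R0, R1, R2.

Op 1: inc R2 by 4 -> R2=(0,0,4) value=4
Op 2: inc R2 by 5 -> R2=(0,0,9) value=9
Op 3: merge R1<->R2 -> R1=(0,0,9) R2=(0,0,9)
Op 4: merge R1<->R2 -> R1=(0,0,9) R2=(0,0,9)
Op 5: inc R1 by 3 -> R1=(0,3,9) value=12
Op 6: inc R2 by 2 -> R2=(0,0,11) value=11

Answer: 0 0 11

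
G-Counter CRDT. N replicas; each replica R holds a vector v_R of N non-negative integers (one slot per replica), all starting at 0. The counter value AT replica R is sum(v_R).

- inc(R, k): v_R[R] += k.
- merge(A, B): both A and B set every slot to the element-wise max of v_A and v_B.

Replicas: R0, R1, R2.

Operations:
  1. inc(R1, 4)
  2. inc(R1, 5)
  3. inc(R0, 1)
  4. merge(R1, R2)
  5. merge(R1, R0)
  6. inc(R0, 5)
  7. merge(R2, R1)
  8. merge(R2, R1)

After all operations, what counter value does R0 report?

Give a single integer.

Answer: 15

Derivation:
Op 1: inc R1 by 4 -> R1=(0,4,0) value=4
Op 2: inc R1 by 5 -> R1=(0,9,0) value=9
Op 3: inc R0 by 1 -> R0=(1,0,0) value=1
Op 4: merge R1<->R2 -> R1=(0,9,0) R2=(0,9,0)
Op 5: merge R1<->R0 -> R1=(1,9,0) R0=(1,9,0)
Op 6: inc R0 by 5 -> R0=(6,9,0) value=15
Op 7: merge R2<->R1 -> R2=(1,9,0) R1=(1,9,0)
Op 8: merge R2<->R1 -> R2=(1,9,0) R1=(1,9,0)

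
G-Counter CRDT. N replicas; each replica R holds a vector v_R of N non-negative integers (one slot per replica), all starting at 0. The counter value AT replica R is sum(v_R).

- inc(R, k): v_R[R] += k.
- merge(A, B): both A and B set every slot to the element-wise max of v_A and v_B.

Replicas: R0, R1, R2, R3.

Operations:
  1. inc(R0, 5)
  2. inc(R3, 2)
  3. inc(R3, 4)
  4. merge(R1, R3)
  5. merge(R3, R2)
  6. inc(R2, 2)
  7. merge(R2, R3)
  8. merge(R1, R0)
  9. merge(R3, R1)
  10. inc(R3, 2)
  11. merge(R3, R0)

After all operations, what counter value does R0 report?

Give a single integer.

Op 1: inc R0 by 5 -> R0=(5,0,0,0) value=5
Op 2: inc R3 by 2 -> R3=(0,0,0,2) value=2
Op 3: inc R3 by 4 -> R3=(0,0,0,6) value=6
Op 4: merge R1<->R3 -> R1=(0,0,0,6) R3=(0,0,0,6)
Op 5: merge R3<->R2 -> R3=(0,0,0,6) R2=(0,0,0,6)
Op 6: inc R2 by 2 -> R2=(0,0,2,6) value=8
Op 7: merge R2<->R3 -> R2=(0,0,2,6) R3=(0,0,2,6)
Op 8: merge R1<->R0 -> R1=(5,0,0,6) R0=(5,0,0,6)
Op 9: merge R3<->R1 -> R3=(5,0,2,6) R1=(5,0,2,6)
Op 10: inc R3 by 2 -> R3=(5,0,2,8) value=15
Op 11: merge R3<->R0 -> R3=(5,0,2,8) R0=(5,0,2,8)

Answer: 15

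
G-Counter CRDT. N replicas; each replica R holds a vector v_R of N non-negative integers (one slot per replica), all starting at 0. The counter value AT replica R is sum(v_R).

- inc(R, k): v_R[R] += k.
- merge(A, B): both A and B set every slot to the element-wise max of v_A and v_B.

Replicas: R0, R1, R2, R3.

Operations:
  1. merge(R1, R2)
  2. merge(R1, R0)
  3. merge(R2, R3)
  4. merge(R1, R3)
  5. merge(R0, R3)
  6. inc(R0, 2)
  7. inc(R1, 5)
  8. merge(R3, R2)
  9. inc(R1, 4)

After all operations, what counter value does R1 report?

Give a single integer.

Op 1: merge R1<->R2 -> R1=(0,0,0,0) R2=(0,0,0,0)
Op 2: merge R1<->R0 -> R1=(0,0,0,0) R0=(0,0,0,0)
Op 3: merge R2<->R3 -> R2=(0,0,0,0) R3=(0,0,0,0)
Op 4: merge R1<->R3 -> R1=(0,0,0,0) R3=(0,0,0,0)
Op 5: merge R0<->R3 -> R0=(0,0,0,0) R3=(0,0,0,0)
Op 6: inc R0 by 2 -> R0=(2,0,0,0) value=2
Op 7: inc R1 by 5 -> R1=(0,5,0,0) value=5
Op 8: merge R3<->R2 -> R3=(0,0,0,0) R2=(0,0,0,0)
Op 9: inc R1 by 4 -> R1=(0,9,0,0) value=9

Answer: 9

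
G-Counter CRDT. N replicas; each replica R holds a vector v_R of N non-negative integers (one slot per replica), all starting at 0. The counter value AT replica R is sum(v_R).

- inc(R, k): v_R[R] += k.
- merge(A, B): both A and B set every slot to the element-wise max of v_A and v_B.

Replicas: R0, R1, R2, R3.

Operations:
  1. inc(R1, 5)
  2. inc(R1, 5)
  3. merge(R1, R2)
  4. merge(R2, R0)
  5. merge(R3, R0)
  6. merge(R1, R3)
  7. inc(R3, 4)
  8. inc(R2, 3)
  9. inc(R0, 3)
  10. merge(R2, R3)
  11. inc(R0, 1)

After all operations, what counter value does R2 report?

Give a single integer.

Op 1: inc R1 by 5 -> R1=(0,5,0,0) value=5
Op 2: inc R1 by 5 -> R1=(0,10,0,0) value=10
Op 3: merge R1<->R2 -> R1=(0,10,0,0) R2=(0,10,0,0)
Op 4: merge R2<->R0 -> R2=(0,10,0,0) R0=(0,10,0,0)
Op 5: merge R3<->R0 -> R3=(0,10,0,0) R0=(0,10,0,0)
Op 6: merge R1<->R3 -> R1=(0,10,0,0) R3=(0,10,0,0)
Op 7: inc R3 by 4 -> R3=(0,10,0,4) value=14
Op 8: inc R2 by 3 -> R2=(0,10,3,0) value=13
Op 9: inc R0 by 3 -> R0=(3,10,0,0) value=13
Op 10: merge R2<->R3 -> R2=(0,10,3,4) R3=(0,10,3,4)
Op 11: inc R0 by 1 -> R0=(4,10,0,0) value=14

Answer: 17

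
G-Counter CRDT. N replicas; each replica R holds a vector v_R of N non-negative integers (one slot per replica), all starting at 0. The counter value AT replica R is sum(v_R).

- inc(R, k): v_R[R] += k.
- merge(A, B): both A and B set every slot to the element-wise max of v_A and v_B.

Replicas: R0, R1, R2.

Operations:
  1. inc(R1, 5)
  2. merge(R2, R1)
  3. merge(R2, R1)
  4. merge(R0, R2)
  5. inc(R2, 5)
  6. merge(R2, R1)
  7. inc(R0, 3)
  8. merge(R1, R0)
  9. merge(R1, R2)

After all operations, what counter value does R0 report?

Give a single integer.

Answer: 13

Derivation:
Op 1: inc R1 by 5 -> R1=(0,5,0) value=5
Op 2: merge R2<->R1 -> R2=(0,5,0) R1=(0,5,0)
Op 3: merge R2<->R1 -> R2=(0,5,0) R1=(0,5,0)
Op 4: merge R0<->R2 -> R0=(0,5,0) R2=(0,5,0)
Op 5: inc R2 by 5 -> R2=(0,5,5) value=10
Op 6: merge R2<->R1 -> R2=(0,5,5) R1=(0,5,5)
Op 7: inc R0 by 3 -> R0=(3,5,0) value=8
Op 8: merge R1<->R0 -> R1=(3,5,5) R0=(3,5,5)
Op 9: merge R1<->R2 -> R1=(3,5,5) R2=(3,5,5)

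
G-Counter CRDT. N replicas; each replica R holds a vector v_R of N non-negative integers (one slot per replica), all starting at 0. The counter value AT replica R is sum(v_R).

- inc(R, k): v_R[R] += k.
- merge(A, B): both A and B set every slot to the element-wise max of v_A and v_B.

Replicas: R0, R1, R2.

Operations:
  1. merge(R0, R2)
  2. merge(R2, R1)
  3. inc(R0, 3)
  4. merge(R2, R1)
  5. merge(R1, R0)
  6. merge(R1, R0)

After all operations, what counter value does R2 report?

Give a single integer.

Answer: 0

Derivation:
Op 1: merge R0<->R2 -> R0=(0,0,0) R2=(0,0,0)
Op 2: merge R2<->R1 -> R2=(0,0,0) R1=(0,0,0)
Op 3: inc R0 by 3 -> R0=(3,0,0) value=3
Op 4: merge R2<->R1 -> R2=(0,0,0) R1=(0,0,0)
Op 5: merge R1<->R0 -> R1=(3,0,0) R0=(3,0,0)
Op 6: merge R1<->R0 -> R1=(3,0,0) R0=(3,0,0)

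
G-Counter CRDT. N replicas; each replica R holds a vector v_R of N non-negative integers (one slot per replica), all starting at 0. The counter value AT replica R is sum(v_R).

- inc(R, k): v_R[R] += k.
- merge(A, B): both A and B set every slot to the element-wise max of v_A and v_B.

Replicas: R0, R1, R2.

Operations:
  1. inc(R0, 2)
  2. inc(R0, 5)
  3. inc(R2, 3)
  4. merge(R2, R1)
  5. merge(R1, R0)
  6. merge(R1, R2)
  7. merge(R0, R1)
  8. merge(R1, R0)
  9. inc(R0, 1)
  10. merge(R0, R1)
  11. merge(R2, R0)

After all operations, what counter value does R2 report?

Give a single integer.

Answer: 11

Derivation:
Op 1: inc R0 by 2 -> R0=(2,0,0) value=2
Op 2: inc R0 by 5 -> R0=(7,0,0) value=7
Op 3: inc R2 by 3 -> R2=(0,0,3) value=3
Op 4: merge R2<->R1 -> R2=(0,0,3) R1=(0,0,3)
Op 5: merge R1<->R0 -> R1=(7,0,3) R0=(7,0,3)
Op 6: merge R1<->R2 -> R1=(7,0,3) R2=(7,0,3)
Op 7: merge R0<->R1 -> R0=(7,0,3) R1=(7,0,3)
Op 8: merge R1<->R0 -> R1=(7,0,3) R0=(7,0,3)
Op 9: inc R0 by 1 -> R0=(8,0,3) value=11
Op 10: merge R0<->R1 -> R0=(8,0,3) R1=(8,0,3)
Op 11: merge R2<->R0 -> R2=(8,0,3) R0=(8,0,3)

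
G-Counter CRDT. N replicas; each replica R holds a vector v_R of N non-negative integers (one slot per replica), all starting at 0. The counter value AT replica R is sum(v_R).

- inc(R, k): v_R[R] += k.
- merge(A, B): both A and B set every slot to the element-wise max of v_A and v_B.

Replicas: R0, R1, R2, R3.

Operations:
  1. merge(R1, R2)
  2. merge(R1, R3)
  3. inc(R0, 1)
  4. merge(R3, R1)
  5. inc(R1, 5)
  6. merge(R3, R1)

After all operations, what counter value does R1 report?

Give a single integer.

Answer: 5

Derivation:
Op 1: merge R1<->R2 -> R1=(0,0,0,0) R2=(0,0,0,0)
Op 2: merge R1<->R3 -> R1=(0,0,0,0) R3=(0,0,0,0)
Op 3: inc R0 by 1 -> R0=(1,0,0,0) value=1
Op 4: merge R3<->R1 -> R3=(0,0,0,0) R1=(0,0,0,0)
Op 5: inc R1 by 5 -> R1=(0,5,0,0) value=5
Op 6: merge R3<->R1 -> R3=(0,5,0,0) R1=(0,5,0,0)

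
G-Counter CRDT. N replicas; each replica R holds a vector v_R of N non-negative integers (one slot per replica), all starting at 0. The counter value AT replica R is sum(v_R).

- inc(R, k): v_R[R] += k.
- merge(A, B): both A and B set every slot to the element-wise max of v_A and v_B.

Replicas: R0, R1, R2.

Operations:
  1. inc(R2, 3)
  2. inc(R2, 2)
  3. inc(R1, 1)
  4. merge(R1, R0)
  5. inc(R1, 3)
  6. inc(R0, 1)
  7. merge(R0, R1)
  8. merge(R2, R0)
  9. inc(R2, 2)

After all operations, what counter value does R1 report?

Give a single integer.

Op 1: inc R2 by 3 -> R2=(0,0,3) value=3
Op 2: inc R2 by 2 -> R2=(0,0,5) value=5
Op 3: inc R1 by 1 -> R1=(0,1,0) value=1
Op 4: merge R1<->R0 -> R1=(0,1,0) R0=(0,1,0)
Op 5: inc R1 by 3 -> R1=(0,4,0) value=4
Op 6: inc R0 by 1 -> R0=(1,1,0) value=2
Op 7: merge R0<->R1 -> R0=(1,4,0) R1=(1,4,0)
Op 8: merge R2<->R0 -> R2=(1,4,5) R0=(1,4,5)
Op 9: inc R2 by 2 -> R2=(1,4,7) value=12

Answer: 5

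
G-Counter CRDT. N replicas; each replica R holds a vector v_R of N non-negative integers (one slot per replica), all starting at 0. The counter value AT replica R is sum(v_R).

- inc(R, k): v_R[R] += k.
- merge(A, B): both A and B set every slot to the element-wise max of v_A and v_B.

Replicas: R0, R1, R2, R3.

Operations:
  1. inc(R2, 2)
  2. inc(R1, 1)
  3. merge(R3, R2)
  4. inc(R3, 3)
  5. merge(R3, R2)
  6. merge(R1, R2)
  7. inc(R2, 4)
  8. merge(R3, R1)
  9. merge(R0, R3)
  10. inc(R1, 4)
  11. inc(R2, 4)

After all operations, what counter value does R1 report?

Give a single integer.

Op 1: inc R2 by 2 -> R2=(0,0,2,0) value=2
Op 2: inc R1 by 1 -> R1=(0,1,0,0) value=1
Op 3: merge R3<->R2 -> R3=(0,0,2,0) R2=(0,0,2,0)
Op 4: inc R3 by 3 -> R3=(0,0,2,3) value=5
Op 5: merge R3<->R2 -> R3=(0,0,2,3) R2=(0,0,2,3)
Op 6: merge R1<->R2 -> R1=(0,1,2,3) R2=(0,1,2,3)
Op 7: inc R2 by 4 -> R2=(0,1,6,3) value=10
Op 8: merge R3<->R1 -> R3=(0,1,2,3) R1=(0,1,2,3)
Op 9: merge R0<->R3 -> R0=(0,1,2,3) R3=(0,1,2,3)
Op 10: inc R1 by 4 -> R1=(0,5,2,3) value=10
Op 11: inc R2 by 4 -> R2=(0,1,10,3) value=14

Answer: 10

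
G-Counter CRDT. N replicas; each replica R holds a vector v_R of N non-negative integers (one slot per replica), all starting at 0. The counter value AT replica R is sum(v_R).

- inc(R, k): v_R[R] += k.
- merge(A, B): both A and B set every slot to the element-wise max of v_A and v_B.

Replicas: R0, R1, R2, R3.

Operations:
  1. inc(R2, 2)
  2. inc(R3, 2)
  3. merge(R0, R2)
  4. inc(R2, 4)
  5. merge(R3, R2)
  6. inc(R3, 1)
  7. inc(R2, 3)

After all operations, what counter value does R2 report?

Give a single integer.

Op 1: inc R2 by 2 -> R2=(0,0,2,0) value=2
Op 2: inc R3 by 2 -> R3=(0,0,0,2) value=2
Op 3: merge R0<->R2 -> R0=(0,0,2,0) R2=(0,0,2,0)
Op 4: inc R2 by 4 -> R2=(0,0,6,0) value=6
Op 5: merge R3<->R2 -> R3=(0,0,6,2) R2=(0,0,6,2)
Op 6: inc R3 by 1 -> R3=(0,0,6,3) value=9
Op 7: inc R2 by 3 -> R2=(0,0,9,2) value=11

Answer: 11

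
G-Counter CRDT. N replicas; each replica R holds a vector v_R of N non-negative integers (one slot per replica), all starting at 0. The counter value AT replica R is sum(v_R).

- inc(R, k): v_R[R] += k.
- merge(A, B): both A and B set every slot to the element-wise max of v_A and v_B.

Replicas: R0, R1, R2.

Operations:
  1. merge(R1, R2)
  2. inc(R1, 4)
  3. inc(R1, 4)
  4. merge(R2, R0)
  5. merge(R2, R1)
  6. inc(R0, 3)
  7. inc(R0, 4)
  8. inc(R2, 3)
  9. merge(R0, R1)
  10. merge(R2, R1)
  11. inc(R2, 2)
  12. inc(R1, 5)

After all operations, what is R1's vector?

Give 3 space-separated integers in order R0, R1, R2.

Op 1: merge R1<->R2 -> R1=(0,0,0) R2=(0,0,0)
Op 2: inc R1 by 4 -> R1=(0,4,0) value=4
Op 3: inc R1 by 4 -> R1=(0,8,0) value=8
Op 4: merge R2<->R0 -> R2=(0,0,0) R0=(0,0,0)
Op 5: merge R2<->R1 -> R2=(0,8,0) R1=(0,8,0)
Op 6: inc R0 by 3 -> R0=(3,0,0) value=3
Op 7: inc R0 by 4 -> R0=(7,0,0) value=7
Op 8: inc R2 by 3 -> R2=(0,8,3) value=11
Op 9: merge R0<->R1 -> R0=(7,8,0) R1=(7,8,0)
Op 10: merge R2<->R1 -> R2=(7,8,3) R1=(7,8,3)
Op 11: inc R2 by 2 -> R2=(7,8,5) value=20
Op 12: inc R1 by 5 -> R1=(7,13,3) value=23

Answer: 7 13 3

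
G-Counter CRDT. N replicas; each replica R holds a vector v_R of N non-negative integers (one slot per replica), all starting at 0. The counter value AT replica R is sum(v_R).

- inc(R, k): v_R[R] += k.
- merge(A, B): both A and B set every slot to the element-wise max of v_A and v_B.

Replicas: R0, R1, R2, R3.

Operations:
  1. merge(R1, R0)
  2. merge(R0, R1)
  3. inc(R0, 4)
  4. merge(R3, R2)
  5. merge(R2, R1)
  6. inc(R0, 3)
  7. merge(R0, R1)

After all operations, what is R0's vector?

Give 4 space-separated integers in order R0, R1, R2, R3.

Op 1: merge R1<->R0 -> R1=(0,0,0,0) R0=(0,0,0,0)
Op 2: merge R0<->R1 -> R0=(0,0,0,0) R1=(0,0,0,0)
Op 3: inc R0 by 4 -> R0=(4,0,0,0) value=4
Op 4: merge R3<->R2 -> R3=(0,0,0,0) R2=(0,0,0,0)
Op 5: merge R2<->R1 -> R2=(0,0,0,0) R1=(0,0,0,0)
Op 6: inc R0 by 3 -> R0=(7,0,0,0) value=7
Op 7: merge R0<->R1 -> R0=(7,0,0,0) R1=(7,0,0,0)

Answer: 7 0 0 0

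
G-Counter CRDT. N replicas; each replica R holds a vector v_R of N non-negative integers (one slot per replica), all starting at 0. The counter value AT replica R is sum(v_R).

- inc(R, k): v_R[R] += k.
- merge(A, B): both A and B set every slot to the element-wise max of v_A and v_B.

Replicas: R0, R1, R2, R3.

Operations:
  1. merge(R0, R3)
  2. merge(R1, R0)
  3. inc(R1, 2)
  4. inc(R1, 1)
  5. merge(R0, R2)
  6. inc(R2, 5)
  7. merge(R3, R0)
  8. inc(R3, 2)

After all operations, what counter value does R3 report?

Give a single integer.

Op 1: merge R0<->R3 -> R0=(0,0,0,0) R3=(0,0,0,0)
Op 2: merge R1<->R0 -> R1=(0,0,0,0) R0=(0,0,0,0)
Op 3: inc R1 by 2 -> R1=(0,2,0,0) value=2
Op 4: inc R1 by 1 -> R1=(0,3,0,0) value=3
Op 5: merge R0<->R2 -> R0=(0,0,0,0) R2=(0,0,0,0)
Op 6: inc R2 by 5 -> R2=(0,0,5,0) value=5
Op 7: merge R3<->R0 -> R3=(0,0,0,0) R0=(0,0,0,0)
Op 8: inc R3 by 2 -> R3=(0,0,0,2) value=2

Answer: 2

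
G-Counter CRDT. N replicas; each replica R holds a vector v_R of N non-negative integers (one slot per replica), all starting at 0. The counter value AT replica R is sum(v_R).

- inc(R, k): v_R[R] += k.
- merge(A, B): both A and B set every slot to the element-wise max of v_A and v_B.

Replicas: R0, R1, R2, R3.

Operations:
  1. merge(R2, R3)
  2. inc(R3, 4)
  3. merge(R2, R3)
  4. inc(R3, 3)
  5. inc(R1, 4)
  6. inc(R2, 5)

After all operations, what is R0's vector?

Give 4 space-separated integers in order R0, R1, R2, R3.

Answer: 0 0 0 0

Derivation:
Op 1: merge R2<->R3 -> R2=(0,0,0,0) R3=(0,0,0,0)
Op 2: inc R3 by 4 -> R3=(0,0,0,4) value=4
Op 3: merge R2<->R3 -> R2=(0,0,0,4) R3=(0,0,0,4)
Op 4: inc R3 by 3 -> R3=(0,0,0,7) value=7
Op 5: inc R1 by 4 -> R1=(0,4,0,0) value=4
Op 6: inc R2 by 5 -> R2=(0,0,5,4) value=9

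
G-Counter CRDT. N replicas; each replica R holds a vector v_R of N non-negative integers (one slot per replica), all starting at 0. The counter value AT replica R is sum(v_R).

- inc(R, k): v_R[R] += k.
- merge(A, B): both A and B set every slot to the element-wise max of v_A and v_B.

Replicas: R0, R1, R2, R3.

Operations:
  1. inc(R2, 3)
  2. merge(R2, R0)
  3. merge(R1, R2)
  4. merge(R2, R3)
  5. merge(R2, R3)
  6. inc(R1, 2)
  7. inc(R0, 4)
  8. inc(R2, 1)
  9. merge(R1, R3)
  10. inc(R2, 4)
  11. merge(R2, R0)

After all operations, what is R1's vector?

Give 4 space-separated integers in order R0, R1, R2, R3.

Answer: 0 2 3 0

Derivation:
Op 1: inc R2 by 3 -> R2=(0,0,3,0) value=3
Op 2: merge R2<->R0 -> R2=(0,0,3,0) R0=(0,0,3,0)
Op 3: merge R1<->R2 -> R1=(0,0,3,0) R2=(0,0,3,0)
Op 4: merge R2<->R3 -> R2=(0,0,3,0) R3=(0,0,3,0)
Op 5: merge R2<->R3 -> R2=(0,0,3,0) R3=(0,0,3,0)
Op 6: inc R1 by 2 -> R1=(0,2,3,0) value=5
Op 7: inc R0 by 4 -> R0=(4,0,3,0) value=7
Op 8: inc R2 by 1 -> R2=(0,0,4,0) value=4
Op 9: merge R1<->R3 -> R1=(0,2,3,0) R3=(0,2,3,0)
Op 10: inc R2 by 4 -> R2=(0,0,8,0) value=8
Op 11: merge R2<->R0 -> R2=(4,0,8,0) R0=(4,0,8,0)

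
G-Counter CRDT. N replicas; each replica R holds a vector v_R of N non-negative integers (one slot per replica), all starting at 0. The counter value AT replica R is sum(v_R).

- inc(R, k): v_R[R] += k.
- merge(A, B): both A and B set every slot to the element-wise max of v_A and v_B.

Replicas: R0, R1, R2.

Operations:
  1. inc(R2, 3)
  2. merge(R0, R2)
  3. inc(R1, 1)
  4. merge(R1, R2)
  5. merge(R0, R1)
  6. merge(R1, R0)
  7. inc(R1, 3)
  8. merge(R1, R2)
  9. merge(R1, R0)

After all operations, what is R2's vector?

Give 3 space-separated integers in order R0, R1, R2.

Op 1: inc R2 by 3 -> R2=(0,0,3) value=3
Op 2: merge R0<->R2 -> R0=(0,0,3) R2=(0,0,3)
Op 3: inc R1 by 1 -> R1=(0,1,0) value=1
Op 4: merge R1<->R2 -> R1=(0,1,3) R2=(0,1,3)
Op 5: merge R0<->R1 -> R0=(0,1,3) R1=(0,1,3)
Op 6: merge R1<->R0 -> R1=(0,1,3) R0=(0,1,3)
Op 7: inc R1 by 3 -> R1=(0,4,3) value=7
Op 8: merge R1<->R2 -> R1=(0,4,3) R2=(0,4,3)
Op 9: merge R1<->R0 -> R1=(0,4,3) R0=(0,4,3)

Answer: 0 4 3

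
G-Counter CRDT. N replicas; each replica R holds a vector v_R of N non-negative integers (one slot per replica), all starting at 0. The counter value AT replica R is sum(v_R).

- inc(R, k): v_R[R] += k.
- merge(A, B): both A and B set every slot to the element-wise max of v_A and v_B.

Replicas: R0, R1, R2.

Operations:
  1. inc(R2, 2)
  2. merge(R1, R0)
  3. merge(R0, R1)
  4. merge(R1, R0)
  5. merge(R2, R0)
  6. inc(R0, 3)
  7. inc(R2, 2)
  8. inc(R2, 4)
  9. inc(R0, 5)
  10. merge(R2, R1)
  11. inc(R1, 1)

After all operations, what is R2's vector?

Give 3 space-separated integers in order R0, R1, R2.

Answer: 0 0 8

Derivation:
Op 1: inc R2 by 2 -> R2=(0,0,2) value=2
Op 2: merge R1<->R0 -> R1=(0,0,0) R0=(0,0,0)
Op 3: merge R0<->R1 -> R0=(0,0,0) R1=(0,0,0)
Op 4: merge R1<->R0 -> R1=(0,0,0) R0=(0,0,0)
Op 5: merge R2<->R0 -> R2=(0,0,2) R0=(0,0,2)
Op 6: inc R0 by 3 -> R0=(3,0,2) value=5
Op 7: inc R2 by 2 -> R2=(0,0,4) value=4
Op 8: inc R2 by 4 -> R2=(0,0,8) value=8
Op 9: inc R0 by 5 -> R0=(8,0,2) value=10
Op 10: merge R2<->R1 -> R2=(0,0,8) R1=(0,0,8)
Op 11: inc R1 by 1 -> R1=(0,1,8) value=9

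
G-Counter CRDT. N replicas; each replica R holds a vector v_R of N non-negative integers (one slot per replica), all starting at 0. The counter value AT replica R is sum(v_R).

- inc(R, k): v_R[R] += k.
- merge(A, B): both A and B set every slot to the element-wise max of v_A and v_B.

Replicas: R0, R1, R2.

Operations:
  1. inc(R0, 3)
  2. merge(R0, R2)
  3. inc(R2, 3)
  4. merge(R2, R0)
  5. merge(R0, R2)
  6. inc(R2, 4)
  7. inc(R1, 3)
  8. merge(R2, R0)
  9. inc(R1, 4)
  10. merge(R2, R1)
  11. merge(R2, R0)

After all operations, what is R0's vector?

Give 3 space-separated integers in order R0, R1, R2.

Op 1: inc R0 by 3 -> R0=(3,0,0) value=3
Op 2: merge R0<->R2 -> R0=(3,0,0) R2=(3,0,0)
Op 3: inc R2 by 3 -> R2=(3,0,3) value=6
Op 4: merge R2<->R0 -> R2=(3,0,3) R0=(3,0,3)
Op 5: merge R0<->R2 -> R0=(3,0,3) R2=(3,0,3)
Op 6: inc R2 by 4 -> R2=(3,0,7) value=10
Op 7: inc R1 by 3 -> R1=(0,3,0) value=3
Op 8: merge R2<->R0 -> R2=(3,0,7) R0=(3,0,7)
Op 9: inc R1 by 4 -> R1=(0,7,0) value=7
Op 10: merge R2<->R1 -> R2=(3,7,7) R1=(3,7,7)
Op 11: merge R2<->R0 -> R2=(3,7,7) R0=(3,7,7)

Answer: 3 7 7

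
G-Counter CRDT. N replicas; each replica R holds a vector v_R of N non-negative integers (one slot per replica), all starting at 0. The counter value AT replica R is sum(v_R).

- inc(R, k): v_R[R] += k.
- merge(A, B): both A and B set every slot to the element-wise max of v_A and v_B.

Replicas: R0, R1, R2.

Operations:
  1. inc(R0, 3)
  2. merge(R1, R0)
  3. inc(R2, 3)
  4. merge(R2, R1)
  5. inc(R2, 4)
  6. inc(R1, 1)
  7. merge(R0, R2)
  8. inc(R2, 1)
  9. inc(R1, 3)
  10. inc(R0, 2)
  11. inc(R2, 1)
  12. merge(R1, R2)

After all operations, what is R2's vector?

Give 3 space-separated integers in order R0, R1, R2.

Op 1: inc R0 by 3 -> R0=(3,0,0) value=3
Op 2: merge R1<->R0 -> R1=(3,0,0) R0=(3,0,0)
Op 3: inc R2 by 3 -> R2=(0,0,3) value=3
Op 4: merge R2<->R1 -> R2=(3,0,3) R1=(3,0,3)
Op 5: inc R2 by 4 -> R2=(3,0,7) value=10
Op 6: inc R1 by 1 -> R1=(3,1,3) value=7
Op 7: merge R0<->R2 -> R0=(3,0,7) R2=(3,0,7)
Op 8: inc R2 by 1 -> R2=(3,0,8) value=11
Op 9: inc R1 by 3 -> R1=(3,4,3) value=10
Op 10: inc R0 by 2 -> R0=(5,0,7) value=12
Op 11: inc R2 by 1 -> R2=(3,0,9) value=12
Op 12: merge R1<->R2 -> R1=(3,4,9) R2=(3,4,9)

Answer: 3 4 9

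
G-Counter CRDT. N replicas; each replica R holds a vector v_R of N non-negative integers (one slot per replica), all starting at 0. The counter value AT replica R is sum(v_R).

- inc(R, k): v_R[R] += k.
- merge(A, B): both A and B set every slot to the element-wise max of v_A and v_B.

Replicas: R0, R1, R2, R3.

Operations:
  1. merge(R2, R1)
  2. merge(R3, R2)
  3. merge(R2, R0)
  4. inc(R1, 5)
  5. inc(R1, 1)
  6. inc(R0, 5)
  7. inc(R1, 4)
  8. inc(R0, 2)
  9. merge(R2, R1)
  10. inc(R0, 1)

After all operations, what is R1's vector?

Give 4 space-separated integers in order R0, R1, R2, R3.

Answer: 0 10 0 0

Derivation:
Op 1: merge R2<->R1 -> R2=(0,0,0,0) R1=(0,0,0,0)
Op 2: merge R3<->R2 -> R3=(0,0,0,0) R2=(0,0,0,0)
Op 3: merge R2<->R0 -> R2=(0,0,0,0) R0=(0,0,0,0)
Op 4: inc R1 by 5 -> R1=(0,5,0,0) value=5
Op 5: inc R1 by 1 -> R1=(0,6,0,0) value=6
Op 6: inc R0 by 5 -> R0=(5,0,0,0) value=5
Op 7: inc R1 by 4 -> R1=(0,10,0,0) value=10
Op 8: inc R0 by 2 -> R0=(7,0,0,0) value=7
Op 9: merge R2<->R1 -> R2=(0,10,0,0) R1=(0,10,0,0)
Op 10: inc R0 by 1 -> R0=(8,0,0,0) value=8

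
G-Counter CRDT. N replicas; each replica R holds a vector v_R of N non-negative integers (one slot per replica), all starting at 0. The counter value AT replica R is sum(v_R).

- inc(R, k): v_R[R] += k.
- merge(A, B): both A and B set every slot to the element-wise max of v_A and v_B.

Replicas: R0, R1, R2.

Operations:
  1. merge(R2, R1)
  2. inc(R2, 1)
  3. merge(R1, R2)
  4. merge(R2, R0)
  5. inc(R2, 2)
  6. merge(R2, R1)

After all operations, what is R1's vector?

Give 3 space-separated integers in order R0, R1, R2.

Op 1: merge R2<->R1 -> R2=(0,0,0) R1=(0,0,0)
Op 2: inc R2 by 1 -> R2=(0,0,1) value=1
Op 3: merge R1<->R2 -> R1=(0,0,1) R2=(0,0,1)
Op 4: merge R2<->R0 -> R2=(0,0,1) R0=(0,0,1)
Op 5: inc R2 by 2 -> R2=(0,0,3) value=3
Op 6: merge R2<->R1 -> R2=(0,0,3) R1=(0,0,3)

Answer: 0 0 3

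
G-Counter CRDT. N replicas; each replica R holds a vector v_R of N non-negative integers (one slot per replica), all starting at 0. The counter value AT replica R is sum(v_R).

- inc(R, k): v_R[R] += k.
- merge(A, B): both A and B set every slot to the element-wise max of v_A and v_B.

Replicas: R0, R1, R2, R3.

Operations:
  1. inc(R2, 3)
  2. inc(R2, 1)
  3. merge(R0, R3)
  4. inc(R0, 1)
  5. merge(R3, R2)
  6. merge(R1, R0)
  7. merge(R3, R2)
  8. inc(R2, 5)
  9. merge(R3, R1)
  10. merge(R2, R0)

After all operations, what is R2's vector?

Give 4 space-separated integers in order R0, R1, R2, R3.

Answer: 1 0 9 0

Derivation:
Op 1: inc R2 by 3 -> R2=(0,0,3,0) value=3
Op 2: inc R2 by 1 -> R2=(0,0,4,0) value=4
Op 3: merge R0<->R3 -> R0=(0,0,0,0) R3=(0,0,0,0)
Op 4: inc R0 by 1 -> R0=(1,0,0,0) value=1
Op 5: merge R3<->R2 -> R3=(0,0,4,0) R2=(0,0,4,0)
Op 6: merge R1<->R0 -> R1=(1,0,0,0) R0=(1,0,0,0)
Op 7: merge R3<->R2 -> R3=(0,0,4,0) R2=(0,0,4,0)
Op 8: inc R2 by 5 -> R2=(0,0,9,0) value=9
Op 9: merge R3<->R1 -> R3=(1,0,4,0) R1=(1,0,4,0)
Op 10: merge R2<->R0 -> R2=(1,0,9,0) R0=(1,0,9,0)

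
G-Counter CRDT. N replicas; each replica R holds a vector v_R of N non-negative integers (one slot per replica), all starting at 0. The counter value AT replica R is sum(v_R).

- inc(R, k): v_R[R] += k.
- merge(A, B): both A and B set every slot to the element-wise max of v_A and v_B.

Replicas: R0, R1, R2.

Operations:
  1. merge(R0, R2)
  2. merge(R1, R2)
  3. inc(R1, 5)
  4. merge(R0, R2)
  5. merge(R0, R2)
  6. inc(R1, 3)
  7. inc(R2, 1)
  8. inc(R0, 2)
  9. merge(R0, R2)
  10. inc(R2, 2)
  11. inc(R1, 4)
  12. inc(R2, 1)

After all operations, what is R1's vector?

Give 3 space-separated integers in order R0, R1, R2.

Answer: 0 12 0

Derivation:
Op 1: merge R0<->R2 -> R0=(0,0,0) R2=(0,0,0)
Op 2: merge R1<->R2 -> R1=(0,0,0) R2=(0,0,0)
Op 3: inc R1 by 5 -> R1=(0,5,0) value=5
Op 4: merge R0<->R2 -> R0=(0,0,0) R2=(0,0,0)
Op 5: merge R0<->R2 -> R0=(0,0,0) R2=(0,0,0)
Op 6: inc R1 by 3 -> R1=(0,8,0) value=8
Op 7: inc R2 by 1 -> R2=(0,0,1) value=1
Op 8: inc R0 by 2 -> R0=(2,0,0) value=2
Op 9: merge R0<->R2 -> R0=(2,0,1) R2=(2,0,1)
Op 10: inc R2 by 2 -> R2=(2,0,3) value=5
Op 11: inc R1 by 4 -> R1=(0,12,0) value=12
Op 12: inc R2 by 1 -> R2=(2,0,4) value=6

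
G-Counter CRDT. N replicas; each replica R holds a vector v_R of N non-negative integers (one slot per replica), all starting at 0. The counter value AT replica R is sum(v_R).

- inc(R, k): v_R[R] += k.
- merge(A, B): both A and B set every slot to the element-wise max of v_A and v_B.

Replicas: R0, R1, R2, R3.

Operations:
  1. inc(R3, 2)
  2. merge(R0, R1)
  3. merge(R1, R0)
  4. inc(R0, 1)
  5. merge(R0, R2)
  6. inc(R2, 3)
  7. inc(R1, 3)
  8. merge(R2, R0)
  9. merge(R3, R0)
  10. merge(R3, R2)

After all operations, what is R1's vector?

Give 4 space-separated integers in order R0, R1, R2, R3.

Op 1: inc R3 by 2 -> R3=(0,0,0,2) value=2
Op 2: merge R0<->R1 -> R0=(0,0,0,0) R1=(0,0,0,0)
Op 3: merge R1<->R0 -> R1=(0,0,0,0) R0=(0,0,0,0)
Op 4: inc R0 by 1 -> R0=(1,0,0,0) value=1
Op 5: merge R0<->R2 -> R0=(1,0,0,0) R2=(1,0,0,0)
Op 6: inc R2 by 3 -> R2=(1,0,3,0) value=4
Op 7: inc R1 by 3 -> R1=(0,3,0,0) value=3
Op 8: merge R2<->R0 -> R2=(1,0,3,0) R0=(1,0,3,0)
Op 9: merge R3<->R0 -> R3=(1,0,3,2) R0=(1,0,3,2)
Op 10: merge R3<->R2 -> R3=(1,0,3,2) R2=(1,0,3,2)

Answer: 0 3 0 0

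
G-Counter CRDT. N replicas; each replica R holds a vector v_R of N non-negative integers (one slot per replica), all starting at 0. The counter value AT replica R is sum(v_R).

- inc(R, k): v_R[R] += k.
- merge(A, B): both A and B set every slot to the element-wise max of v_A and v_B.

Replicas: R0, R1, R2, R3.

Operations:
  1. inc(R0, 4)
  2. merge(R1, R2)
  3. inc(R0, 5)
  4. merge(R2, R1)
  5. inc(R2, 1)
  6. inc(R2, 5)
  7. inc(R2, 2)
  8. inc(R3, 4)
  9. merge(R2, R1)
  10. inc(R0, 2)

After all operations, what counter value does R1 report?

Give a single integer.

Op 1: inc R0 by 4 -> R0=(4,0,0,0) value=4
Op 2: merge R1<->R2 -> R1=(0,0,0,0) R2=(0,0,0,0)
Op 3: inc R0 by 5 -> R0=(9,0,0,0) value=9
Op 4: merge R2<->R1 -> R2=(0,0,0,0) R1=(0,0,0,0)
Op 5: inc R2 by 1 -> R2=(0,0,1,0) value=1
Op 6: inc R2 by 5 -> R2=(0,0,6,0) value=6
Op 7: inc R2 by 2 -> R2=(0,0,8,0) value=8
Op 8: inc R3 by 4 -> R3=(0,0,0,4) value=4
Op 9: merge R2<->R1 -> R2=(0,0,8,0) R1=(0,0,8,0)
Op 10: inc R0 by 2 -> R0=(11,0,0,0) value=11

Answer: 8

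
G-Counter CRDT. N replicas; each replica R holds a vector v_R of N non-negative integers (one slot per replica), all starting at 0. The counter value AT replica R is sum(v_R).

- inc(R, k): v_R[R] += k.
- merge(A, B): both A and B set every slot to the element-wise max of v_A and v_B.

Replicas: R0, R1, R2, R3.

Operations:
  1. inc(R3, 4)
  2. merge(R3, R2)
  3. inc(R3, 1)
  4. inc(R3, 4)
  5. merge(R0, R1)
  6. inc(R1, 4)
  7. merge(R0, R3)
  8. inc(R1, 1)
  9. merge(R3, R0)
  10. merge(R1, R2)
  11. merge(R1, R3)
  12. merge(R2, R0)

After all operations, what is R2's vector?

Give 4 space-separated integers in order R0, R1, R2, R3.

Answer: 0 5 0 9

Derivation:
Op 1: inc R3 by 4 -> R3=(0,0,0,4) value=4
Op 2: merge R3<->R2 -> R3=(0,0,0,4) R2=(0,0,0,4)
Op 3: inc R3 by 1 -> R3=(0,0,0,5) value=5
Op 4: inc R3 by 4 -> R3=(0,0,0,9) value=9
Op 5: merge R0<->R1 -> R0=(0,0,0,0) R1=(0,0,0,0)
Op 6: inc R1 by 4 -> R1=(0,4,0,0) value=4
Op 7: merge R0<->R3 -> R0=(0,0,0,9) R3=(0,0,0,9)
Op 8: inc R1 by 1 -> R1=(0,5,0,0) value=5
Op 9: merge R3<->R0 -> R3=(0,0,0,9) R0=(0,0,0,9)
Op 10: merge R1<->R2 -> R1=(0,5,0,4) R2=(0,5,0,4)
Op 11: merge R1<->R3 -> R1=(0,5,0,9) R3=(0,5,0,9)
Op 12: merge R2<->R0 -> R2=(0,5,0,9) R0=(0,5,0,9)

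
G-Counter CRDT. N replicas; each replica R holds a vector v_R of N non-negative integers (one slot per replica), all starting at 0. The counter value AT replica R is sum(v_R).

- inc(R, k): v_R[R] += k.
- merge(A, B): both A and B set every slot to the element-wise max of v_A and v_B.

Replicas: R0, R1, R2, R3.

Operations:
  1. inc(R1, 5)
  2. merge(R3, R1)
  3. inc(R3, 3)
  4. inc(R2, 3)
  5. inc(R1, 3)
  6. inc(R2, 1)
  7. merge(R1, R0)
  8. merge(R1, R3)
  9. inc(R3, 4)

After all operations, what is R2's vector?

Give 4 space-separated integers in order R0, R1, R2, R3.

Answer: 0 0 4 0

Derivation:
Op 1: inc R1 by 5 -> R1=(0,5,0,0) value=5
Op 2: merge R3<->R1 -> R3=(0,5,0,0) R1=(0,5,0,0)
Op 3: inc R3 by 3 -> R3=(0,5,0,3) value=8
Op 4: inc R2 by 3 -> R2=(0,0,3,0) value=3
Op 5: inc R1 by 3 -> R1=(0,8,0,0) value=8
Op 6: inc R2 by 1 -> R2=(0,0,4,0) value=4
Op 7: merge R1<->R0 -> R1=(0,8,0,0) R0=(0,8,0,0)
Op 8: merge R1<->R3 -> R1=(0,8,0,3) R3=(0,8,0,3)
Op 9: inc R3 by 4 -> R3=(0,8,0,7) value=15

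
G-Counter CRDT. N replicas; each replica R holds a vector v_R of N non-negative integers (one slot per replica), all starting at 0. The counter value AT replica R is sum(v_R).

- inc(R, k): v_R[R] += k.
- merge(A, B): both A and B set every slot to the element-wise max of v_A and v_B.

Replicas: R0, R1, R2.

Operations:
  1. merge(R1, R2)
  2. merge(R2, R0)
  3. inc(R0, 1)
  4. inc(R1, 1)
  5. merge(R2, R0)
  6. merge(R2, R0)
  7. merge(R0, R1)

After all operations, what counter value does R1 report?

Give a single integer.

Answer: 2

Derivation:
Op 1: merge R1<->R2 -> R1=(0,0,0) R2=(0,0,0)
Op 2: merge R2<->R0 -> R2=(0,0,0) R0=(0,0,0)
Op 3: inc R0 by 1 -> R0=(1,0,0) value=1
Op 4: inc R1 by 1 -> R1=(0,1,0) value=1
Op 5: merge R2<->R0 -> R2=(1,0,0) R0=(1,0,0)
Op 6: merge R2<->R0 -> R2=(1,0,0) R0=(1,0,0)
Op 7: merge R0<->R1 -> R0=(1,1,0) R1=(1,1,0)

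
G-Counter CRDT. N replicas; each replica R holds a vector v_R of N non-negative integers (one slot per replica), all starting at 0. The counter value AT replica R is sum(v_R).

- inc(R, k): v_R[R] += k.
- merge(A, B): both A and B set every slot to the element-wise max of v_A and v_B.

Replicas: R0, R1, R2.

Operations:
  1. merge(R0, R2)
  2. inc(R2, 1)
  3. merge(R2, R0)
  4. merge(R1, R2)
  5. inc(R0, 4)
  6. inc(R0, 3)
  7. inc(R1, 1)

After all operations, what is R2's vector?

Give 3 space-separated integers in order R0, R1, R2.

Op 1: merge R0<->R2 -> R0=(0,0,0) R2=(0,0,0)
Op 2: inc R2 by 1 -> R2=(0,0,1) value=1
Op 3: merge R2<->R0 -> R2=(0,0,1) R0=(0,0,1)
Op 4: merge R1<->R2 -> R1=(0,0,1) R2=(0,0,1)
Op 5: inc R0 by 4 -> R0=(4,0,1) value=5
Op 6: inc R0 by 3 -> R0=(7,0,1) value=8
Op 7: inc R1 by 1 -> R1=(0,1,1) value=2

Answer: 0 0 1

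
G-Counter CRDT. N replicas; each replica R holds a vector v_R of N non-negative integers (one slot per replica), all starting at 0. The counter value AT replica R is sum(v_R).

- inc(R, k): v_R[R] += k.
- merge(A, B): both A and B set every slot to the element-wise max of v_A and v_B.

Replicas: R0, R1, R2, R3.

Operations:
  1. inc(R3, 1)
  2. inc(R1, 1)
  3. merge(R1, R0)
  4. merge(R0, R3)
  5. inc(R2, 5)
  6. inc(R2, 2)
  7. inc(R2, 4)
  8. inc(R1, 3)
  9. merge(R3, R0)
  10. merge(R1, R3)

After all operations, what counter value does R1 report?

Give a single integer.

Op 1: inc R3 by 1 -> R3=(0,0,0,1) value=1
Op 2: inc R1 by 1 -> R1=(0,1,0,0) value=1
Op 3: merge R1<->R0 -> R1=(0,1,0,0) R0=(0,1,0,0)
Op 4: merge R0<->R3 -> R0=(0,1,0,1) R3=(0,1,0,1)
Op 5: inc R2 by 5 -> R2=(0,0,5,0) value=5
Op 6: inc R2 by 2 -> R2=(0,0,7,0) value=7
Op 7: inc R2 by 4 -> R2=(0,0,11,0) value=11
Op 8: inc R1 by 3 -> R1=(0,4,0,0) value=4
Op 9: merge R3<->R0 -> R3=(0,1,0,1) R0=(0,1,0,1)
Op 10: merge R1<->R3 -> R1=(0,4,0,1) R3=(0,4,0,1)

Answer: 5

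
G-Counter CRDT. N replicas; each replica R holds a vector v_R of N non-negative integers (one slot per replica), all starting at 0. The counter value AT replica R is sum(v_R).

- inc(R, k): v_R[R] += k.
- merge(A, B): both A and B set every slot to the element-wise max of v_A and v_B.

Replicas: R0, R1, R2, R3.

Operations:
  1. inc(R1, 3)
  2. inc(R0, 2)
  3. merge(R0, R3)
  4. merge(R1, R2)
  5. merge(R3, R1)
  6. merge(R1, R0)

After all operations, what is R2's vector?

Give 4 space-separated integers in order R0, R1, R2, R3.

Answer: 0 3 0 0

Derivation:
Op 1: inc R1 by 3 -> R1=(0,3,0,0) value=3
Op 2: inc R0 by 2 -> R0=(2,0,0,0) value=2
Op 3: merge R0<->R3 -> R0=(2,0,0,0) R3=(2,0,0,0)
Op 4: merge R1<->R2 -> R1=(0,3,0,0) R2=(0,3,0,0)
Op 5: merge R3<->R1 -> R3=(2,3,0,0) R1=(2,3,0,0)
Op 6: merge R1<->R0 -> R1=(2,3,0,0) R0=(2,3,0,0)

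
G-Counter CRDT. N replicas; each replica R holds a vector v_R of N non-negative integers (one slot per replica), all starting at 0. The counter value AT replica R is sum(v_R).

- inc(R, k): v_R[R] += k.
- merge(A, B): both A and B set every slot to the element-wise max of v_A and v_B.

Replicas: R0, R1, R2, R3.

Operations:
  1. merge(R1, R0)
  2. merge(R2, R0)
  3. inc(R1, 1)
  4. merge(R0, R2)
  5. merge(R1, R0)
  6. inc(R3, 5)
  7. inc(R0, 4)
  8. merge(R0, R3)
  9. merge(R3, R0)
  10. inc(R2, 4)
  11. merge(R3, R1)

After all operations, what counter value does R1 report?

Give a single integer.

Answer: 10

Derivation:
Op 1: merge R1<->R0 -> R1=(0,0,0,0) R0=(0,0,0,0)
Op 2: merge R2<->R0 -> R2=(0,0,0,0) R0=(0,0,0,0)
Op 3: inc R1 by 1 -> R1=(0,1,0,0) value=1
Op 4: merge R0<->R2 -> R0=(0,0,0,0) R2=(0,0,0,0)
Op 5: merge R1<->R0 -> R1=(0,1,0,0) R0=(0,1,0,0)
Op 6: inc R3 by 5 -> R3=(0,0,0,5) value=5
Op 7: inc R0 by 4 -> R0=(4,1,0,0) value=5
Op 8: merge R0<->R3 -> R0=(4,1,0,5) R3=(4,1,0,5)
Op 9: merge R3<->R0 -> R3=(4,1,0,5) R0=(4,1,0,5)
Op 10: inc R2 by 4 -> R2=(0,0,4,0) value=4
Op 11: merge R3<->R1 -> R3=(4,1,0,5) R1=(4,1,0,5)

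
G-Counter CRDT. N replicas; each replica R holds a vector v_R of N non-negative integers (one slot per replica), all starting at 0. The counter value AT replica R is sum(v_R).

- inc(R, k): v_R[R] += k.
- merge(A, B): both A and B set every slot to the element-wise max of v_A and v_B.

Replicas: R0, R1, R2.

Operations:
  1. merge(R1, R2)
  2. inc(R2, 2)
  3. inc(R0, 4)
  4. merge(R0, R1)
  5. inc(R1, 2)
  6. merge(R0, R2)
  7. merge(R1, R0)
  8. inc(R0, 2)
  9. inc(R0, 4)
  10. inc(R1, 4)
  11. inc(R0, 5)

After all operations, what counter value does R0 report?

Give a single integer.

Op 1: merge R1<->R2 -> R1=(0,0,0) R2=(0,0,0)
Op 2: inc R2 by 2 -> R2=(0,0,2) value=2
Op 3: inc R0 by 4 -> R0=(4,0,0) value=4
Op 4: merge R0<->R1 -> R0=(4,0,0) R1=(4,0,0)
Op 5: inc R1 by 2 -> R1=(4,2,0) value=6
Op 6: merge R0<->R2 -> R0=(4,0,2) R2=(4,0,2)
Op 7: merge R1<->R0 -> R1=(4,2,2) R0=(4,2,2)
Op 8: inc R0 by 2 -> R0=(6,2,2) value=10
Op 9: inc R0 by 4 -> R0=(10,2,2) value=14
Op 10: inc R1 by 4 -> R1=(4,6,2) value=12
Op 11: inc R0 by 5 -> R0=(15,2,2) value=19

Answer: 19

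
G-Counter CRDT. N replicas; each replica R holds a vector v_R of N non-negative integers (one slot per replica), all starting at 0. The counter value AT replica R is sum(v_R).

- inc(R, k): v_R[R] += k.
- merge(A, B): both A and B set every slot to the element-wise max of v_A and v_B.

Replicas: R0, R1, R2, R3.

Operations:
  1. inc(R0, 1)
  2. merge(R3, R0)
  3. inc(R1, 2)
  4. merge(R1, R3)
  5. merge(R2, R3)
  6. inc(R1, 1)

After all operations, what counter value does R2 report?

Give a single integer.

Answer: 3

Derivation:
Op 1: inc R0 by 1 -> R0=(1,0,0,0) value=1
Op 2: merge R3<->R0 -> R3=(1,0,0,0) R0=(1,0,0,0)
Op 3: inc R1 by 2 -> R1=(0,2,0,0) value=2
Op 4: merge R1<->R3 -> R1=(1,2,0,0) R3=(1,2,0,0)
Op 5: merge R2<->R3 -> R2=(1,2,0,0) R3=(1,2,0,0)
Op 6: inc R1 by 1 -> R1=(1,3,0,0) value=4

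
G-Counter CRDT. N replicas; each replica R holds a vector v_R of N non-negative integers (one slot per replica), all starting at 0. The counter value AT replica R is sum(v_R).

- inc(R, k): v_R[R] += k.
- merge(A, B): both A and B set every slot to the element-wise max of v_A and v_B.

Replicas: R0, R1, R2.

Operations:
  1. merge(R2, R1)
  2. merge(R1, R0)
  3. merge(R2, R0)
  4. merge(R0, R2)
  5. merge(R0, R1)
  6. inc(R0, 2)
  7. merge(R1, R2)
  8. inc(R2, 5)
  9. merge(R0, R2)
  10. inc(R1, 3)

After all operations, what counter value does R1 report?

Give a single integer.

Op 1: merge R2<->R1 -> R2=(0,0,0) R1=(0,0,0)
Op 2: merge R1<->R0 -> R1=(0,0,0) R0=(0,0,0)
Op 3: merge R2<->R0 -> R2=(0,0,0) R0=(0,0,0)
Op 4: merge R0<->R2 -> R0=(0,0,0) R2=(0,0,0)
Op 5: merge R0<->R1 -> R0=(0,0,0) R1=(0,0,0)
Op 6: inc R0 by 2 -> R0=(2,0,0) value=2
Op 7: merge R1<->R2 -> R1=(0,0,0) R2=(0,0,0)
Op 8: inc R2 by 5 -> R2=(0,0,5) value=5
Op 9: merge R0<->R2 -> R0=(2,0,5) R2=(2,0,5)
Op 10: inc R1 by 3 -> R1=(0,3,0) value=3

Answer: 3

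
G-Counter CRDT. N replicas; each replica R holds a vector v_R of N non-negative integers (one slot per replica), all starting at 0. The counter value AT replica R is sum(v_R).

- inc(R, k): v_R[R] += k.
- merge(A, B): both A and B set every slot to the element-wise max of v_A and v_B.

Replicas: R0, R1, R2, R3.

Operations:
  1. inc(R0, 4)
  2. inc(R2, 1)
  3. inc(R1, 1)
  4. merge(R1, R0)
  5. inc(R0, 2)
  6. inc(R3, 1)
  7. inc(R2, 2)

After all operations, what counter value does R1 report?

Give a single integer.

Op 1: inc R0 by 4 -> R0=(4,0,0,0) value=4
Op 2: inc R2 by 1 -> R2=(0,0,1,0) value=1
Op 3: inc R1 by 1 -> R1=(0,1,0,0) value=1
Op 4: merge R1<->R0 -> R1=(4,1,0,0) R0=(4,1,0,0)
Op 5: inc R0 by 2 -> R0=(6,1,0,0) value=7
Op 6: inc R3 by 1 -> R3=(0,0,0,1) value=1
Op 7: inc R2 by 2 -> R2=(0,0,3,0) value=3

Answer: 5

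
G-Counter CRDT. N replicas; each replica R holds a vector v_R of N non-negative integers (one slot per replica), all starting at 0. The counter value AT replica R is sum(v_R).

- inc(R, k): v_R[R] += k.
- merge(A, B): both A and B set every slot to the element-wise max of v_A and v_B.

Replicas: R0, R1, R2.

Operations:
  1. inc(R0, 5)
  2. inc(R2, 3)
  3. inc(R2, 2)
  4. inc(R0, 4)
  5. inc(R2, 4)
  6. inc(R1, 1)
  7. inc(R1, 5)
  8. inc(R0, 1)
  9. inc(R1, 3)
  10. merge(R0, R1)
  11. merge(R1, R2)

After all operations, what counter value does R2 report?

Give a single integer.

Answer: 28

Derivation:
Op 1: inc R0 by 5 -> R0=(5,0,0) value=5
Op 2: inc R2 by 3 -> R2=(0,0,3) value=3
Op 3: inc R2 by 2 -> R2=(0,0,5) value=5
Op 4: inc R0 by 4 -> R0=(9,0,0) value=9
Op 5: inc R2 by 4 -> R2=(0,0,9) value=9
Op 6: inc R1 by 1 -> R1=(0,1,0) value=1
Op 7: inc R1 by 5 -> R1=(0,6,0) value=6
Op 8: inc R0 by 1 -> R0=(10,0,0) value=10
Op 9: inc R1 by 3 -> R1=(0,9,0) value=9
Op 10: merge R0<->R1 -> R0=(10,9,0) R1=(10,9,0)
Op 11: merge R1<->R2 -> R1=(10,9,9) R2=(10,9,9)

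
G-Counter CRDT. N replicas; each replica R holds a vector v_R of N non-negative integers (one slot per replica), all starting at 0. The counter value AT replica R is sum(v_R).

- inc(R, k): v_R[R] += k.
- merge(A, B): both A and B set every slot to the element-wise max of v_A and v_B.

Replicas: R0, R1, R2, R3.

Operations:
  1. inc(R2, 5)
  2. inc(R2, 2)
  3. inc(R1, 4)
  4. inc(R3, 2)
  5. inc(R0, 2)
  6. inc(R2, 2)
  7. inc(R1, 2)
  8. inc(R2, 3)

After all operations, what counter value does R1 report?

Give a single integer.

Op 1: inc R2 by 5 -> R2=(0,0,5,0) value=5
Op 2: inc R2 by 2 -> R2=(0,0,7,0) value=7
Op 3: inc R1 by 4 -> R1=(0,4,0,0) value=4
Op 4: inc R3 by 2 -> R3=(0,0,0,2) value=2
Op 5: inc R0 by 2 -> R0=(2,0,0,0) value=2
Op 6: inc R2 by 2 -> R2=(0,0,9,0) value=9
Op 7: inc R1 by 2 -> R1=(0,6,0,0) value=6
Op 8: inc R2 by 3 -> R2=(0,0,12,0) value=12

Answer: 6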